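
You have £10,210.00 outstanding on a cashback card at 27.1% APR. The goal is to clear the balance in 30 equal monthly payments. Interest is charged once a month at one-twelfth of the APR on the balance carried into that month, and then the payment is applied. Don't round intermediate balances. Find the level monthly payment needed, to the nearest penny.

£472.23

Monthly rate r = 27.1%/12 = 2.25833% = 0.0225833.
Level-payment amortization: P = B₀·r / (1 − (1+r)^(−n)) = 10210.00·0.0225833 / (1 − 1.02258^(−30)).
Denominator 1 − (1+r)^(−30) = 0.488272569.
P = 230.576 / 0.488272569 ≈ 472.23.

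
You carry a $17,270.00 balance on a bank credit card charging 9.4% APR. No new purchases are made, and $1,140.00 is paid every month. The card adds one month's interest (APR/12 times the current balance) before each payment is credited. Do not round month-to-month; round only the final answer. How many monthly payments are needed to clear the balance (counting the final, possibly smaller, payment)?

17 payments

Monthly rate r = 9.4%/12 = 0.783333% = 0.00783333.
Recurrence: B ← B·(1+r) − $1,140.00.
Month 1: interest $135.28; balance after payment $16,265.28.
Month 2: interest $127.41; balance after payment $15,252.69.
Closed form: n = −ln(1 − rB₀/P)/ln(1+r) = −ln(0.88133)/ln(1.00783) ≈ 16.189, so the balance reaches zero during payment 17.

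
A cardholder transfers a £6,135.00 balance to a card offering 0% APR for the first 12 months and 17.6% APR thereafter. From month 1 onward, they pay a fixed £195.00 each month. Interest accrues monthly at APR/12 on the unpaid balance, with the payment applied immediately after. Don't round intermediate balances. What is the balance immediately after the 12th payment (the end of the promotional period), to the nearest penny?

Promo months 1–12 at r₀ = 0%/12 = 0; months 13+ at r₁ = 17.6%/12 = 0.0146667.
After month 12 (no interest yet): B = £6,135.00 − 12·£195.00 = £3,795.00.

£3,795.00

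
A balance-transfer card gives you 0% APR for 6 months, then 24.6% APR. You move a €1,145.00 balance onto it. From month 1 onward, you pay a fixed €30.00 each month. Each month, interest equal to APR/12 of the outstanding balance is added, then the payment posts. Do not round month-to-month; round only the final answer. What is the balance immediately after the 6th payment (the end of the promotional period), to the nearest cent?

€965.00

Promo months 1–6 at r₀ = 0%/12 = 0; months 7+ at r₁ = 24.6%/12 = 0.0205.
After month 6 (no interest yet): B = €1,145.00 − 6·€30.00 = €965.00.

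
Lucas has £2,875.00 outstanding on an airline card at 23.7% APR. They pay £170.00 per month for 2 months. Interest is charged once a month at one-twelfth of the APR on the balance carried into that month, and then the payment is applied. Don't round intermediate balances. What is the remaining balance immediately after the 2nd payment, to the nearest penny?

£2,646.33

Monthly rate r = 23.7%/12 = 1.975% = 0.01975.
Each month: B ← B·(1+r) − £170.00.
Month 1: interest £56.78; balance after payment £2,761.78.
Month 2: interest £54.55; balance after payment £2,646.33.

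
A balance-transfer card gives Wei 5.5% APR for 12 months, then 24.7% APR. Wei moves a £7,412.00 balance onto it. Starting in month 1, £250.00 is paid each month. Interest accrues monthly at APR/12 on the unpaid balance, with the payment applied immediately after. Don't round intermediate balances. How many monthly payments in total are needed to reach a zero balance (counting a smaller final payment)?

37 months

Promo months 1–12 at r₀ = 5.5%/12 = 0.00458333; months 13+ at r₁ = 24.7%/12 = 0.0205833.
After month 12: iterate B ← B·(1+r₀) − £250.00 for 12 months → £4,753.30.
Then at r₁ with £250.00/mo: n₂ = −ln(1 − r₁·B/P)/ln(1+r₁) ≈ 24.37 → 25 more payments.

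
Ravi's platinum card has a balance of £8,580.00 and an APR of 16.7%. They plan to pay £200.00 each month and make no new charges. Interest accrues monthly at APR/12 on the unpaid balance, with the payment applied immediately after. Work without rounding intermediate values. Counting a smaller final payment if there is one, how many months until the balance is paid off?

Monthly rate r = 16.7%/12 = 1.39167% = 0.0139167.
Recurrence: B ← B·(1+r) − £200.00.
Month 1: interest £119.40; balance after payment £8,499.41.
Month 2: interest £118.28; balance after payment £8,417.69.
Closed form: n = −ln(1 − rB₀/P)/ln(1+r) = −ln(0.40298)/ln(1.01392) ≈ 65.762, so the balance reaches zero during payment 66.

66 months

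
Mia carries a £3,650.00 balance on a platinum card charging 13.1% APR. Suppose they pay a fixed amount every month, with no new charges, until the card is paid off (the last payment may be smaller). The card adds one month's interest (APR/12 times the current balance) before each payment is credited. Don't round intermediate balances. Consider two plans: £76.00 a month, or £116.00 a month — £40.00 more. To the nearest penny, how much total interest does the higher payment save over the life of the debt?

Monthly rate r = 13.1%/12 = 1.09167% = 0.0109167.
At £76.00/mo: n = ⌈−ln(1 − rB₀/P)/ln(1+r)⌉ = 69 payments (last £32.51); total interest = total paid − £3,650.00 = £1,550.51.
At £116.00/mo: 39 payments (last £88.20); total interest £846.20.
Interest saved = £1,550.51 − £846.20 = £704.31.

£704.31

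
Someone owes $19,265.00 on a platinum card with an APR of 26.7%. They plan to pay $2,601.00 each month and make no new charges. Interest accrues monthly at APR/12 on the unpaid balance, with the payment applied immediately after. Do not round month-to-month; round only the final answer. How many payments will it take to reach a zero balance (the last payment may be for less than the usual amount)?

9 payments

Monthly rate r = 26.7%/12 = 2.225% = 0.02225.
Recurrence: B ← B·(1+r) − $2,601.00.
Month 1: interest $428.65; balance after payment $17,092.65.
Month 2: interest $380.31; balance after payment $14,871.96.
Closed form: n = −ln(1 − rB₀/P)/ln(1+r) = −ln(0.8352)/ln(1.02225) ≈ 8.183, so the balance reaches zero during payment 9.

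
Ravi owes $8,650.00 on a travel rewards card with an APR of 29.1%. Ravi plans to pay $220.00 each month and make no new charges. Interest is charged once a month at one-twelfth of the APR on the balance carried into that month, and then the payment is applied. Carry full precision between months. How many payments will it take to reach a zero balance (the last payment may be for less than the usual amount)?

129 months

Monthly rate r = 29.1%/12 = 2.425% = 0.02425.
Recurrence: B ← B·(1+r) − $220.00.
Month 1: interest $209.76; balance after payment $8,639.76.
Month 2: interest $209.51; balance after payment $8,629.28.
Closed form: n = −ln(1 − rB₀/P)/ln(1+r) = −ln(0.046534)/ln(1.02425) ≈ 128.025, so the balance reaches zero during payment 129.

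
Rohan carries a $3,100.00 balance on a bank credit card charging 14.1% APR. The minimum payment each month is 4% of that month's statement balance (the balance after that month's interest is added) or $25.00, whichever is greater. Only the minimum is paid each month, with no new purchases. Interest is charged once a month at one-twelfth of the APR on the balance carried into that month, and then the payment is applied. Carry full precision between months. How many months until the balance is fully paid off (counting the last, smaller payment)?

85 months

Monthly rate r = 14.1%/12 = 1.175% = 0.01175.
While 4% of the post-interest balance exceeds $25.00, each month B ← (B·(1+r))·(1 − 0.04), i.e. B shrinks by the factor (1+r)·0.96 = 0.97128.
This holds for months 1–56. Entering month 57 the balance is $606.25; 4% of the post-interest balance is now below $25.00, so the flat $25.00 minimum applies from here.
From month 57 a fixed $25.00 at rate r clears $606.25 in 29 more payments. Total: 56 + 29 = 85 months.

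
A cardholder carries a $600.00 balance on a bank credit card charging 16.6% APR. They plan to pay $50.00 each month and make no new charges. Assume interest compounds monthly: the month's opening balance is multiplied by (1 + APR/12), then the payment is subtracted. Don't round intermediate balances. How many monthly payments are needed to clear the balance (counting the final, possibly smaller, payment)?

14 months

Monthly rate r = 16.6%/12 = 1.38333% = 0.0138333.
Recurrence: B ← B·(1+r) − $50.00.
Month 1: interest $8.30; balance after payment $558.30.
Month 2: interest $7.72; balance after payment $516.02.
Closed form: n = −ln(1 − rB₀/P)/ln(1+r) = −ln(0.834)/ln(1.01383) ≈ 13.213, so the balance reaches zero during payment 14.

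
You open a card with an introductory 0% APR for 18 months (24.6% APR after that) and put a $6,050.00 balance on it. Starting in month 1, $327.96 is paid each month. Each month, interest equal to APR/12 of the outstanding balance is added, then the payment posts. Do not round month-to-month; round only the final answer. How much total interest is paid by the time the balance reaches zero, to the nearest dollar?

$3

Promo months 1–18 at r₀ = 0%/12 = 0; months 19+ at r₁ = 24.6%/12 = 0.0205.
After month 18 (no interest yet): B = $6,050.00 − 18·$327.96 = $146.72.
Then at r₁ with $327.96/mo: n₂ = −ln(1 − r₁·B/P)/ln(1+r₁) ≈ 0.45 → 1 more payments.
Total paid = 18·$327.96 + $149.73 = $6,053.01; interest = $6,053.01 − $6,050.00 = $3.01.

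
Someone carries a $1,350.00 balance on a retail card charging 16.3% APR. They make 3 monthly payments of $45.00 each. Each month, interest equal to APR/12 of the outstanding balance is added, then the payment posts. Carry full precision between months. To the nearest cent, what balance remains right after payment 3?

$1,268.92

Monthly rate r = 16.3%/12 = 1.35833% = 0.0135833.
Each month: B ← B·(1+r) − $45.00.
Month 1: interest $18.34; balance after payment $1,323.34.
Month 2: interest $17.98; balance after payment $1,296.31.
Month 3: interest $17.61; balance after payment $1,268.92.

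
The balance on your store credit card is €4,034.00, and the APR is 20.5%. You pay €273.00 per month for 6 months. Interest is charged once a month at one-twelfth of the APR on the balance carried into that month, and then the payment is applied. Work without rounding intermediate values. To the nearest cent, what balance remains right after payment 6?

Monthly rate r = 20.5%/12 = 1.70833% = 0.0170833.
Each month: B ← B·(1+r) − €273.00.
Month 1: interest €68.91; balance after payment €3,829.91.
Month 2: interest €65.43; balance after payment €3,622.34.
Month 3: interest €61.88; balance after payment €3,411.22.
Month 4: interest €58.28; balance after payment €3,196.50.
Month 5: interest €54.61; balance after payment €2,978.11.
Month 6: interest €50.88; balance after payment €2,755.98.

€2,755.98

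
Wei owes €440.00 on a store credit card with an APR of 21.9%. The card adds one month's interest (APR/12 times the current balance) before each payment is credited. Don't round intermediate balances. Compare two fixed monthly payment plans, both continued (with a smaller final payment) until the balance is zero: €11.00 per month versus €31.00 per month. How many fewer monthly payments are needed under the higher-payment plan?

56 fewer payments

Monthly rate r = 21.9%/12 = 1.825% = 0.01825.
At €11.00/mo: n = ⌈−ln(1 − rB₀/P)/ln(1+r)⌉ = 73 payments (last €4.39); total interest = total paid − €440.00 = €356.39.
At €31.00/mo: 17 payments (last €17.95); total interest €73.95.
Payments saved = 73 − 17 = 56.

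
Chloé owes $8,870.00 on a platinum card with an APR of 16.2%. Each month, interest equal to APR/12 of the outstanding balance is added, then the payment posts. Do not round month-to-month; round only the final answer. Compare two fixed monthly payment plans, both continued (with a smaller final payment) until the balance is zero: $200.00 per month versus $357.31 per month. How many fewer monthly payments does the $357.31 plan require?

Monthly rate r = 16.2%/12 = 1.35% = 0.0135.
At $200.00/mo: n = ⌈−ln(1 − rB₀/P)/ln(1+r)⌉ = 69 payments (last $18.75); total interest = total paid − $8,870.00 = $4,748.75.
At $357.31/mo: 31 payments (last $157.05); total interest $2,006.35.
Payments saved = 69 − 31 = 38.

38 fewer payments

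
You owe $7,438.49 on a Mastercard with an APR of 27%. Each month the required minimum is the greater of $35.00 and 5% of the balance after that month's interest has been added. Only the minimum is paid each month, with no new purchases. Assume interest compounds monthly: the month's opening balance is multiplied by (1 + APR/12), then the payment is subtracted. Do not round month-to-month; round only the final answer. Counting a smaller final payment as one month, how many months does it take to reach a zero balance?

Monthly rate r = 27%/12 = 2.25% = 0.0225.
While 5% of the post-interest balance exceeds $35.00, each month B ← (B·(1+r))·(1 − 0.05), i.e. B shrinks by the factor (1+r)·0.95 = 0.97137.
This holds for months 1–83. Entering month 84 the balance is $667.73; 5% of the post-interest balance is now below $35.00, so the flat $35.00 minimum applies from here.
From month 84 a fixed $35.00 at rate r clears $667.73 in 26 more payments. Total: 83 + 26 = 109 months.

109 months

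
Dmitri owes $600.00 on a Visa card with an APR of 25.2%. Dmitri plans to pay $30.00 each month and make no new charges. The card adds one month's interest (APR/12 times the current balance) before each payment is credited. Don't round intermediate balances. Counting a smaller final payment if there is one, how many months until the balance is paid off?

27 payments

Monthly rate r = 25.2%/12 = 2.1% = 0.021.
Recurrence: B ← B·(1+r) − $30.00.
Month 1: interest $12.60; balance after payment $582.60.
Month 2: interest $12.23; balance after payment $564.83.
Closed form: n = −ln(1 − rB₀/P)/ln(1+r) = −ln(0.58)/ln(1.021) ≈ 26.211, so the balance reaches zero during payment 27.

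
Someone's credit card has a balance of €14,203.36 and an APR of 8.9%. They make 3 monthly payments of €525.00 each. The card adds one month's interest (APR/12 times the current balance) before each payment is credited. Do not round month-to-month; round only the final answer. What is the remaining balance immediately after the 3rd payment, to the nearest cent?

€12,935.02

Monthly rate r = 8.9%/12 = 0.741667% = 0.00741667.
Each month: B ← B·(1+r) − €525.00.
Month 1: interest €105.34; balance after payment €13,783.70.
Month 2: interest €102.23; balance after payment €13,360.93.
Month 3: interest €99.09; balance after payment €12,935.02.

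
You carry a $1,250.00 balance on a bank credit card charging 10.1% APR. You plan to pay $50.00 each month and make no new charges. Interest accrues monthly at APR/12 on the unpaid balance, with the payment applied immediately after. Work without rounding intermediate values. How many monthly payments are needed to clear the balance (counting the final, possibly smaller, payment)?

Monthly rate r = 10.1%/12 = 0.841667% = 0.00841667.
Recurrence: B ← B·(1+r) − $50.00.
Month 1: interest $10.52; balance after payment $1,210.52.
Month 2: interest $10.19; balance after payment $1,170.71.
Closed form: n = −ln(1 − rB₀/P)/ln(1+r) = −ln(0.78958)/ln(1.00842) ≈ 28.187, so the balance reaches zero during payment 29.

29 months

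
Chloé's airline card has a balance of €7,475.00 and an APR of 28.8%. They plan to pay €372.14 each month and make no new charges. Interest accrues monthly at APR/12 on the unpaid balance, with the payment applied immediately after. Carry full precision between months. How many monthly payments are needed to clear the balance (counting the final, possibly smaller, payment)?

28 payments

Monthly rate r = 28.8%/12 = 2.4% = 0.024.
Recurrence: B ← B·(1+r) − €372.14.
Month 1: interest €179.40; balance after payment €7,282.26.
Month 2: interest €174.77; balance after payment €7,084.89.
Closed form: n = −ln(1 − rB₀/P)/ln(1+r) = −ln(0.51792)/ln(1.024) ≈ 27.741, so the balance reaches zero during payment 28.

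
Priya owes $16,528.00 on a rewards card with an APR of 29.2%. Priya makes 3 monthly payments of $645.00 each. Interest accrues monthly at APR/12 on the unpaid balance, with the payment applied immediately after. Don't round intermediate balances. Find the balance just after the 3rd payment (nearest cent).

Monthly rate r = 29.2%/12 = 2.43333% = 0.0243333.
Each month: B ← B·(1+r) − $645.00.
Month 1: interest $402.18; balance after payment $16,285.18.
Month 2: interest $396.27; balance after payment $16,036.45.
Month 3: interest $390.22; balance after payment $15,781.67.

$15,781.67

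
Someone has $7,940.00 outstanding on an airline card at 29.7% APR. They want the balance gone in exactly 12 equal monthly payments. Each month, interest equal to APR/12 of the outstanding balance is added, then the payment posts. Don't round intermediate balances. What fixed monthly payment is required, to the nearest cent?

$772.88

Monthly rate r = 29.7%/12 = 2.475% = 0.02475.
Level-payment amortization: P = B₀·r / (1 − (1+r)^(−n)) = 7940.00·0.02475 / (1 − 1.02475^(−12)).
Denominator 1 − (1+r)^(−12) = 0.2542644.
P = 196.515 / 0.2542644 ≈ 772.88.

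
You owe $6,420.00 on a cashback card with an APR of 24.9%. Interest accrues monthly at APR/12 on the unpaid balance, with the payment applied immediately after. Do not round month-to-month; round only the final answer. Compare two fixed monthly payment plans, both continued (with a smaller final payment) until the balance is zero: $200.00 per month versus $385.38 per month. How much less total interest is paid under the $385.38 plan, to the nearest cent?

Monthly rate r = 24.9%/12 = 2.075% = 0.02075.
At $200.00/mo: n = ⌈−ln(1 − rB₀/P)/ln(1+r)⌉ = 54 payments (last $81.74); total interest = total paid − $6,420.00 = $4,261.74.
At $385.38/mo: 21 payments (last $252.21); total interest $1,539.81.
Interest saved = $4,261.74 − $1,539.81 = $2,721.93.

$2,721.93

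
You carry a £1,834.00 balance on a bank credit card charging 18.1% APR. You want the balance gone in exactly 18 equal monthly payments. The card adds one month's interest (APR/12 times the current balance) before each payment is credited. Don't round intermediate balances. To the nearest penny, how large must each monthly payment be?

Monthly rate r = 18.1%/12 = 1.50833% = 0.0150833.
Level-payment amortization: P = B₀·r / (1 − (1+r)^(−n)) = 1834.00·0.0150833 / (1 − 1.01508^(−18)).
Denominator 1 − (1+r)^(−18) = 0.236217943.
P = 27.6628 / 0.236217943 ≈ 117.11.

£117.11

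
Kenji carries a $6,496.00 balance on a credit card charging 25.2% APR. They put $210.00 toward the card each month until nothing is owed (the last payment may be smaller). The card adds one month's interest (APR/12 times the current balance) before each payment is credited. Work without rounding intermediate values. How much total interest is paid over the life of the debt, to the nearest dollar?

Monthly rate r = 25.2%/12 = 2.1% = 0.021.
Payoff takes n = ⌈−ln(1 − rB₀/P)/ln(1+r)⌉ = ⌈50.460⌉ = 51 payments; the last is $97.07.
Total paid = 50·$210.00 + $97.07 = $10,597.07.
Total interest = total paid − principal = $10,597.07 − $6,496.00 = $4,101.07.

$4,101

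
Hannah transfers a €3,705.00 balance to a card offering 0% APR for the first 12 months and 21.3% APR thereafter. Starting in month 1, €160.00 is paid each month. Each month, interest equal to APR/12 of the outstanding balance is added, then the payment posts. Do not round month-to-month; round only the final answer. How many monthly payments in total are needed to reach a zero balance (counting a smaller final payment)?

25 months

Promo months 1–12 at r₀ = 0%/12 = 0; months 13+ at r₁ = 21.3%/12 = 0.01775.
After month 12 (no interest yet): B = €3,705.00 − 12·€160.00 = €1,785.00.
Then at r₁ with €160.00/mo: n₂ = −ln(1 − r₁·B/P)/ln(1+r₁) ≈ 12.54 → 13 more payments.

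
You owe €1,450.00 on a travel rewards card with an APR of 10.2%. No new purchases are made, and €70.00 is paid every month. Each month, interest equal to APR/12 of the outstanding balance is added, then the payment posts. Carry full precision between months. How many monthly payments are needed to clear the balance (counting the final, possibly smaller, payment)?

Monthly rate r = 10.2%/12 = 0.85% = 0.0085.
Recurrence: B ← B·(1+r) − €70.00.
Month 1: interest €12.32; balance after payment €1,392.33.
Month 2: interest €11.83; balance after payment €1,334.16.
Closed form: n = −ln(1 − rB₀/P)/ln(1+r) = −ln(0.82393)/ln(1.0085) ≈ 22.882, so the balance reaches zero during payment 23.

23 payments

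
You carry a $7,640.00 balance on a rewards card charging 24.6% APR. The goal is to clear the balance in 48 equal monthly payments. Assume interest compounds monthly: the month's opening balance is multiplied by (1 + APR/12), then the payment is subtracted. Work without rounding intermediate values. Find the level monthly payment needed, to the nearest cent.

Monthly rate r = 24.6%/12 = 2.05% = 0.0205.
Level-payment amortization: P = B₀·r / (1 − (1+r)^(−n)) = 7640.00·0.0205 / (1 − 1.0205^(−48)).
Denominator 1 − (1+r)^(−48) = 0.622449052.
P = 156.62 / 0.622449052 ≈ 251.62.

$251.62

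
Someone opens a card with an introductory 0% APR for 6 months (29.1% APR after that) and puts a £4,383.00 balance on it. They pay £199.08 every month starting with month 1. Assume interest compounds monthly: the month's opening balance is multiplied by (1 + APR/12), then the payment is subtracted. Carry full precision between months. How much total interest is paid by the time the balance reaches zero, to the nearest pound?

£897

Promo months 1–6 at r₀ = 0%/12 = 0; months 7+ at r₁ = 29.1%/12 = 0.02425.
After month 6 (no interest yet): B = £4,383.00 − 6·£199.08 = £3,188.52.
Then at r₁ with £199.08/mo: n₂ = −ln(1 − r₁·B/P)/ln(1+r₁) ≈ 20.52 → 21 more payments.
Total paid = 26·£199.08 + £104.08 = £5,280.16; interest = £5,280.16 − £4,383.00 = £897.16.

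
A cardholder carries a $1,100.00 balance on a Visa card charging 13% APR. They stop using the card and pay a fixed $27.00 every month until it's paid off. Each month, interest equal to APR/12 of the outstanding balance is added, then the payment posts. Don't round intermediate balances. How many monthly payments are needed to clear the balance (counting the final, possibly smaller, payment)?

Monthly rate r = 13%/12 = 1.08333% = 0.0108333.
Recurrence: B ← B·(1+r) − $27.00.
Month 1: interest $11.92; balance after payment $1,084.92.
Month 2: interest $11.75; balance after payment $1,069.67.
Closed form: n = −ln(1 − rB₀/P)/ln(1+r) = −ln(0.55864)/ln(1.01083) ≈ 54.036, so the balance reaches zero during payment 55.

55 months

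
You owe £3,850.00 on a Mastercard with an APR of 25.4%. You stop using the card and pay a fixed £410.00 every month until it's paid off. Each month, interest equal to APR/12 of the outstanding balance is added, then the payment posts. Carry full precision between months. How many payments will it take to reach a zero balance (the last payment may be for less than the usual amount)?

11 payments

Monthly rate r = 25.4%/12 = 2.11667% = 0.0211667.
Recurrence: B ← B·(1+r) − £410.00.
Month 1: interest £81.49; balance after payment £3,521.49.
Month 2: interest £74.54; balance after payment £3,186.03.
Closed form: n = −ln(1 − rB₀/P)/ln(1+r) = −ln(0.80124)/ln(1.02117) ≈ 10.579, so the balance reaches zero during payment 11.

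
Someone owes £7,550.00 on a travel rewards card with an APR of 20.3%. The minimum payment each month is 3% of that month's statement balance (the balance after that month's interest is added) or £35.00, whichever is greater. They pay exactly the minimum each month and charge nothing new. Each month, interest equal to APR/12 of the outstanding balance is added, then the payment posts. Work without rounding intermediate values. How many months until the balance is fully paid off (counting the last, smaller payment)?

Monthly rate r = 20.3%/12 = 1.69167% = 0.0169167.
While 3% of the post-interest balance exceeds £35.00, each month B ← (B·(1+r))·(1 − 0.03), i.e. B shrinks by the factor (1+r)·0.97 = 0.98641.
This holds for months 1–138. Entering month 139 the balance is £1,142.42; 3% of the post-interest balance is now below £35.00, so the flat £35.00 minimum applies from here.
From month 139 a fixed £35.00 at rate r clears £1,142.42 in 48 more payments. Total: 138 + 48 = 186 months.

186 months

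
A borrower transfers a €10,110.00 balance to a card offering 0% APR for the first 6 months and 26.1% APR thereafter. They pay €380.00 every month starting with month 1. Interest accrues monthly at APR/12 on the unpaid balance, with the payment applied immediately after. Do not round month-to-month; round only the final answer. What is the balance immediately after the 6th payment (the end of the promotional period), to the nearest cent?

Promo months 1–6 at r₀ = 0%/12 = 0; months 7+ at r₁ = 26.1%/12 = 0.02175.
After month 6 (no interest yet): B = €10,110.00 − 6·€380.00 = €7,830.00.

€7,830.00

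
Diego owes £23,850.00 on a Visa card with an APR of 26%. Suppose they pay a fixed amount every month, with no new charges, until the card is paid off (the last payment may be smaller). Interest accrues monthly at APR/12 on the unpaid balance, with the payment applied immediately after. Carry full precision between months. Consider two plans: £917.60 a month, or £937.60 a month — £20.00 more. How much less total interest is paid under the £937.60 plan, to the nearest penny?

Monthly rate r = 26%/12 = 2.16667% = 0.0216667.
At £917.60/mo: n = ⌈−ln(1 − rB₀/P)/ln(1+r)⌉ = 39 payments (last £585.90); total interest = total paid − £23,850.00 = £11,604.70.
At £937.60/mo: 38 payments (last £349.72); total interest £11,190.92.
Interest saved = £11,604.70 − £11,190.92 = £413.78.

£413.78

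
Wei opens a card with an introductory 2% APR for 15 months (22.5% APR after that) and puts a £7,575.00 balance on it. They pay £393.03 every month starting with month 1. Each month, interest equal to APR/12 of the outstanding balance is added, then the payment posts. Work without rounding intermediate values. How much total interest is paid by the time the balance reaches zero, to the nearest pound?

£223

Promo months 1–15 at r₀ = 2%/12 = 0.00166667; months 16+ at r₁ = 22.5%/12 = 0.01875.
After month 15: iterate B ← B·(1+r₀) − £393.03 for 15 months → £1,801.87.
Then at r₁ with £393.03/mo: n₂ = −ln(1 − r₁·B/P)/ln(1+r₁) ≈ 4.84 → 5 more payments.
Total paid = 19·£393.03 + £330.04 = £7,797.61; interest = £7,797.61 − £7,575.00 = £222.61.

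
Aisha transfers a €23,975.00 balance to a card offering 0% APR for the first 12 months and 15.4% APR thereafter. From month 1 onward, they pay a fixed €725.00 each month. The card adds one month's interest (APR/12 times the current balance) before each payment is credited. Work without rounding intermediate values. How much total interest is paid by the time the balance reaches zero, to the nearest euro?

€2,649

Promo months 1–12 at r₀ = 0%/12 = 0; months 13+ at r₁ = 15.4%/12 = 0.0128333.
After month 12 (no interest yet): B = €23,975.00 − 12·€725.00 = €15,275.00.
Then at r₁ with €725.00/mo: n₂ = −ln(1 − r₁·B/P)/ln(1+r₁) ≈ 24.72 → 25 more payments.
Total paid = 36·€725.00 + €523.88 = €26,623.88; interest = €26,623.88 − €23,975.00 = €2,648.88.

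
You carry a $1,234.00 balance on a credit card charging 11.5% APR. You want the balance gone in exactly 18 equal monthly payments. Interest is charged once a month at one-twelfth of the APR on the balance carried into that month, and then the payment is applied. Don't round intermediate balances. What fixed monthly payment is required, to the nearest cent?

$74.97

Monthly rate r = 11.5%/12 = 0.958333% = 0.00958333.
Level-payment amortization: P = B₀·r / (1 − (1+r)^(−n)) = 1234.00·0.00958333 / (1 − 1.00958^(−18)).
Denominator 1 − (1+r)^(−18) = 0.157750239.
P = 11.8258 / 0.157750239 ≈ 74.97.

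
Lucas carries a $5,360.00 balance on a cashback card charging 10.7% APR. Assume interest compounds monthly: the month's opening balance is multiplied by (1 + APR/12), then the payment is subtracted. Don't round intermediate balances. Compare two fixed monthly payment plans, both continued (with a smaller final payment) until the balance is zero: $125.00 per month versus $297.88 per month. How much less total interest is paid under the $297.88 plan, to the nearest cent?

$916.15

Monthly rate r = 10.7%/12 = 0.891667% = 0.00891667.
At $125.00/mo: n = ⌈−ln(1 − rB₀/P)/ln(1+r)⌉ = 55 payments (last $34.78); total interest = total paid − $5,360.00 = $1,424.78.
At $297.88/mo: 20 payments (last $208.91); total interest $508.63.
Interest saved = $1,424.78 − $508.63 = $916.15.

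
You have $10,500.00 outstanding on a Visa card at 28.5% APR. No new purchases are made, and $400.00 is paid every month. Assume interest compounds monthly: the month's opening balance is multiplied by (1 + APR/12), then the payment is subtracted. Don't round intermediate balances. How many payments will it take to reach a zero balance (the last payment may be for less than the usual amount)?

42 payments

Monthly rate r = 28.5%/12 = 2.375% = 0.02375.
Recurrence: B ← B·(1+r) − $400.00.
Month 1: interest $249.38; balance after payment $10,349.38.
Month 2: interest $245.80; balance after payment $10,195.17.
Closed form: n = −ln(1 − rB₀/P)/ln(1+r) = −ln(0.37656)/ln(1.02375) ≈ 41.609, so the balance reaches zero during payment 42.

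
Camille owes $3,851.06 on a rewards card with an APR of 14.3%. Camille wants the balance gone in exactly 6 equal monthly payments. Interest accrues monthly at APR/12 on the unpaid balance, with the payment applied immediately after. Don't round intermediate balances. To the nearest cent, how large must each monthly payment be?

$668.88

Monthly rate r = 14.3%/12 = 1.19167% = 0.0119167.
Level-payment amortization: P = B₀·r / (1 − (1+r)^(−n)) = 3851.06·0.0119167 / (1 − 1.01192^(−6)).
Denominator 1 − (1+r)^(−6) = 0.0686101385.
P = 45.8918 / 0.0686101385 ≈ 668.88.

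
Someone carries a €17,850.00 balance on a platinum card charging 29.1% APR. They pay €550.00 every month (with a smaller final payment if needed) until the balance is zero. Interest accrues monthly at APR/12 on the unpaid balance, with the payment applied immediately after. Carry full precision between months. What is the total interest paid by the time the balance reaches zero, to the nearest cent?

Monthly rate r = 29.1%/12 = 2.425% = 0.02425.
Payoff takes n = ⌈−ln(1 − rB₀/P)/ln(1+r)⌉ = ⌈64.546⌉ = 65 payments; the last is €302.08.
Total paid = 64·€550.00 + €302.08 = €35,502.08.
Total interest = total paid − principal = €35,502.08 − €17,850.00 = €17,652.08.

€17,652.08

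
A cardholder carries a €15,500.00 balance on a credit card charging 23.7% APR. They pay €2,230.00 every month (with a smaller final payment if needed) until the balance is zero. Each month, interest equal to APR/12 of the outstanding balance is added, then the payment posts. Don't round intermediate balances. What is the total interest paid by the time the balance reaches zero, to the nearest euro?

€1,342

Monthly rate r = 23.7%/12 = 1.975% = 0.01975.
Payoff takes n = ⌈−ln(1 − rB₀/P)/ln(1+r)⌉ = ⌈7.550⌉ = 8 payments; the last is €1,232.02.
Total paid = 7·€2,230.00 + €1,232.02 = €16,842.02.
Total interest = total paid − principal = €16,842.02 − €15,500.00 = €1,342.02.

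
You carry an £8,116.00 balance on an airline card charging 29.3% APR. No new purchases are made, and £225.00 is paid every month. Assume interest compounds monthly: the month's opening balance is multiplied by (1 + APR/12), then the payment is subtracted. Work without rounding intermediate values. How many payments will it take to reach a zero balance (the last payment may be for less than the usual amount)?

89 months

Monthly rate r = 29.3%/12 = 2.44167% = 0.0244167.
Recurrence: B ← B·(1+r) − £225.00.
Month 1: interest £198.17; balance after payment £8,089.17.
Month 2: interest £197.51; balance after payment £8,061.68.
Closed form: n = −ln(1 − rB₀/P)/ln(1+r) = −ln(0.11926)/ln(1.02442) ≈ 88.148, so the balance reaches zero during payment 89.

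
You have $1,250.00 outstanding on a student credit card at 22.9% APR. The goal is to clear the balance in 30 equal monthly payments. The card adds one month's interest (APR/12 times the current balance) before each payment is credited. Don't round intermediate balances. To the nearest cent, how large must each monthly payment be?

Monthly rate r = 22.9%/12 = 1.90833% = 0.0190833.
Level-payment amortization: P = B₀·r / (1 − (1+r)^(−n)) = 1250.00·0.0190833 / (1 − 1.01908^(−30)).
Denominator 1 − (1+r)^(−30) = 0.432835511.
P = 23.8542 / 0.432835511 ≈ 55.11.

$55.11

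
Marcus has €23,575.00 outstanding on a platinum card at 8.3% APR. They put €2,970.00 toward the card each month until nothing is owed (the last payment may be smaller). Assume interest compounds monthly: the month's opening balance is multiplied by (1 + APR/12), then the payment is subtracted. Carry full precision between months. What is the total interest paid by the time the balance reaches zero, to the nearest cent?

Monthly rate r = 8.3%/12 = 0.691667% = 0.00691667.
Payoff takes n = ⌈−ln(1 − rB₀/P)/ln(1+r)⌉ = ⌈8.192⌉ = 9 payments; the last is €572.22.
Total paid = 8·€2,970.00 + €572.22 = €24,332.22.
Total interest = total paid − principal = €24,332.22 − €23,575.00 = €757.22.

€757.22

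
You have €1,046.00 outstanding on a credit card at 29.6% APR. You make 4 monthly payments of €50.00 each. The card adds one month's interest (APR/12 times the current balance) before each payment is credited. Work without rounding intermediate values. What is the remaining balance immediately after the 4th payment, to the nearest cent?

€945.56

Monthly rate r = 29.6%/12 = 2.46667% = 0.0246667.
Each month: B ← B·(1+r) − €50.00.
Month 1: interest €25.80; balance after payment €1,021.80.
Month 2: interest €25.20; balance after payment €997.01.
Month 3: interest €24.59; balance after payment €971.60.
Month 4: interest €23.97; balance after payment €945.56.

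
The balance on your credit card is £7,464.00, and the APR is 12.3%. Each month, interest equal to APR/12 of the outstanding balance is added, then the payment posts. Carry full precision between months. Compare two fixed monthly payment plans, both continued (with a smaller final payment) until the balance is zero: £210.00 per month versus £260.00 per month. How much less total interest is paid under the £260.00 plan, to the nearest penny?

£444.36

Monthly rate r = 12.3%/12 = 1.025% = 0.01025.
At £210.00/mo: n = ⌈−ln(1 − rB₀/P)/ln(1+r)⌉ = 45 payments (last £89.77); total interest = total paid − £7,464.00 = £1,865.77.
At £260.00/mo: 35 payments (last £45.41); total interest £1,421.41.
Interest saved = £1,865.77 − £1,421.41 = £444.36.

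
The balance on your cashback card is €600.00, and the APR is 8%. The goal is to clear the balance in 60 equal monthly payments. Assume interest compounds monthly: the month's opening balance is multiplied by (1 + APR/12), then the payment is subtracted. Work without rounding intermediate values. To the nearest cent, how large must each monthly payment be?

Monthly rate r = 8%/12 = 0.666667% = 0.00666667.
Level-payment amortization: P = B₀·r / (1 − (1+r)^(−n)) = 600.00·0.00666667 / (1 − 1.00667^(−60)).
Denominator 1 − (1+r)^(−60) = 0.328789556.
P = 4 / 0.328789556 ≈ 12.17.

€12.17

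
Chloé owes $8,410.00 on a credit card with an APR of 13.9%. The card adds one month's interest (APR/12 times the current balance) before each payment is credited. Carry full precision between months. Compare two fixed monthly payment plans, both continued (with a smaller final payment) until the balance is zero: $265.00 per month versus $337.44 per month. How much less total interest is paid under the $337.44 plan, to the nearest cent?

Monthly rate r = 13.9%/12 = 1.15833% = 0.0115833.
At $265.00/mo: n = ⌈−ln(1 − rB₀/P)/ln(1+r)⌉ = 40 payments (last $209.42); total interest = total paid − $8,410.00 = $2,134.42.
At $337.44/mo: 30 payments (last $195.67); total interest $1,571.43.
Interest saved = $2,134.42 − $1,571.43 = $562.99.

$562.99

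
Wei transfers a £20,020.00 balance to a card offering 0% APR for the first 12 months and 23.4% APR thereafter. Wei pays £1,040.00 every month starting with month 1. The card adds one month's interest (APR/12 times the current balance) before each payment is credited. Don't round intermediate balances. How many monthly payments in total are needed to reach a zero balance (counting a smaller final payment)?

Promo months 1–12 at r₀ = 0%/12 = 0; months 13+ at r₁ = 23.4%/12 = 0.0195.
After month 12 (no interest yet): B = £20,020.00 − 12·£1,040.00 = £7,540.00.
Then at r₁ with £1,040.00/mo: n₂ = −ln(1 − r₁·B/P)/ln(1+r₁) ≈ 7.89 → 8 more payments.

20 payments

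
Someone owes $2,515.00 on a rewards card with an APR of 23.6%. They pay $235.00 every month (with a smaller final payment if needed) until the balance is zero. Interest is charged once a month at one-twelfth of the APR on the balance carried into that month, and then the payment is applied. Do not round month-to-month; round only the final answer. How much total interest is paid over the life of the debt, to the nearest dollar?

$337

Monthly rate r = 23.6%/12 = 1.96667% = 0.0196667.
Payoff takes n = ⌈−ln(1 − rB₀/P)/ln(1+r)⌉ = ⌈12.134⌉ = 13 payments; the last is $31.82.
Total paid = 12·$235.00 + $31.82 = $2,851.82.
Total interest = total paid − principal = $2,851.82 − $2,515.00 = $336.82.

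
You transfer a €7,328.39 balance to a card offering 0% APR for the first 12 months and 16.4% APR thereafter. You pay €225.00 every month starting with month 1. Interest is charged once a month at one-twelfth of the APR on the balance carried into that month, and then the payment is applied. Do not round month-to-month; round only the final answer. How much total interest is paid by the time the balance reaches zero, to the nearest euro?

€843

Promo months 1–12 at r₀ = 0%/12 = 0; months 13+ at r₁ = 16.4%/12 = 0.0136667.
After month 12 (no interest yet): B = €7,328.39 − 12·€225.00 = €4,628.39.
Then at r₁ with €225.00/mo: n₂ = −ln(1 − r₁·B/P)/ln(1+r₁) ≈ 24.32 → 25 more payments.
Total paid = 36·€225.00 + €71.58 = €8,171.58; interest = €8,171.58 − €7,328.39 = €843.19.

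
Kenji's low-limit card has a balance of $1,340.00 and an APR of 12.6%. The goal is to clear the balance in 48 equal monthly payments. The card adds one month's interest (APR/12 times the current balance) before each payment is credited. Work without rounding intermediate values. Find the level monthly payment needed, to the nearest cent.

$35.68

Monthly rate r = 12.6%/12 = 1.05% = 0.0105.
Level-payment amortization: P = B₀·r / (1 − (1+r)^(−n)) = 1340.00·0.0105 / (1 − 1.0105^(−48)).
Denominator 1 − (1+r)^(−48) = 0.394301158.
P = 14.07 / 0.394301158 ≈ 35.68.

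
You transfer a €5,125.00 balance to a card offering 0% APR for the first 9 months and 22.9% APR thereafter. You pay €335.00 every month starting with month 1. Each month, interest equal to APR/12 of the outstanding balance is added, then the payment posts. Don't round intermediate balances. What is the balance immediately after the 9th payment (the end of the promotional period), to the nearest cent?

Promo months 1–9 at r₀ = 0%/12 = 0; months 10+ at r₁ = 22.9%/12 = 0.0190833.
After month 9 (no interest yet): B = €5,125.00 − 9·€335.00 = €2,110.00.

€2,110.00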